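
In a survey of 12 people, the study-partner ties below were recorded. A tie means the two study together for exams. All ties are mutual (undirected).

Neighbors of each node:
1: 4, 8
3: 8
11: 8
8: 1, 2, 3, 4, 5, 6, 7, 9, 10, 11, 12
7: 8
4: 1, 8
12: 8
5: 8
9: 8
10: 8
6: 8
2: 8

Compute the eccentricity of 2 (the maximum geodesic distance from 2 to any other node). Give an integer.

Distances from 2: 1:2, 3:2, 4:2, 5:2, 6:2, 7:2, 8:1, 9:2, 10:2, 11:2, 12:2.
The largest is 2 (to 6, 12, 9, 11, 5, 1, 3, 7, 10, and 4), so the eccentricity of 2 is 2.

2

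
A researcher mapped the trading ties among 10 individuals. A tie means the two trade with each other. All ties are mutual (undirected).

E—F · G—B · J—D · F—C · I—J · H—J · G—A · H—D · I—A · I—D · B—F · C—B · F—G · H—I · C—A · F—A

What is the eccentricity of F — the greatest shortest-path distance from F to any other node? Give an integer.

Distances from F: A:1, B:1, C:1, D:3, E:1, G:1, H:3, I:2, J:3.
The largest is 3 (to J, D, and H), so the eccentricity of F is 3.

3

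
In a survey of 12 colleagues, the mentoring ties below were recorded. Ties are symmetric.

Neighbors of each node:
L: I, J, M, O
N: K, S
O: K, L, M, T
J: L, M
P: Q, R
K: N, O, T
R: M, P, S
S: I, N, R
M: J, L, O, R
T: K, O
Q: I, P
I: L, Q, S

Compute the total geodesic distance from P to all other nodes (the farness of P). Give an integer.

28

Distances from P: I:2, J:3, K:4, L:3, M:2, N:3, O:3, Q:1, R:1, S:2, T:4.
Sum = 2 + 3 + 4 + 3 + 2 + 3 + 3 + 1 + 1 + 2 + 4 = 28.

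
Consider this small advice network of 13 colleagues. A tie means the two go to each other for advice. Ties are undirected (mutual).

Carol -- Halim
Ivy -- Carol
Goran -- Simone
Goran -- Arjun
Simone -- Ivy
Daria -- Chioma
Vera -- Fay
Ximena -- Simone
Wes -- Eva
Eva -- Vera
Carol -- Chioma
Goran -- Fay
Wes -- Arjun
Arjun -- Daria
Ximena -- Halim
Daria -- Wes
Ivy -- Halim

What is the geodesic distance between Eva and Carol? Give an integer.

4

One shortest route is Eva – Wes – Daria – Chioma – Carol, which uses 4 edges, and at distance 3 from Eva we only reach {Chioma, Goran}, which does not include Carol. So d(Eva,Carol) = 4.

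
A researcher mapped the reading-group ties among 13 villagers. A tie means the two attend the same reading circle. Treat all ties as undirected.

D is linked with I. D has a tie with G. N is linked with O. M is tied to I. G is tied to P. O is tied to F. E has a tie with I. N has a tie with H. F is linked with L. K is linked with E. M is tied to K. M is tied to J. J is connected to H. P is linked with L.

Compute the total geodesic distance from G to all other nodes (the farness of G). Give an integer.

Distances from G: D:1, E:3, F:3, H:5, I:2, J:4, K:4, L:2, M:3, N:5, O:4, P:1.
Sum = 1 + 3 + 3 + 5 + 2 + 4 + 4 + 2 + 3 + 5 + 4 + 1 = 37.

37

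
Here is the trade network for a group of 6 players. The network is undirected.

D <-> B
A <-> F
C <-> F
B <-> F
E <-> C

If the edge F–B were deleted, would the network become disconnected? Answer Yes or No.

Yes

Without the F–B edge there is no alternate route between F and B, so the network disconnects. It is a bridge.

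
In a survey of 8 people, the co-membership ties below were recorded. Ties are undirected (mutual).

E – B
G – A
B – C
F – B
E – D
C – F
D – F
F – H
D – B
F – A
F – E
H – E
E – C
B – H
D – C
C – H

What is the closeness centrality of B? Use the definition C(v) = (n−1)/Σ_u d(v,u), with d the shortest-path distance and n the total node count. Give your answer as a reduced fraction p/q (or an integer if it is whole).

Distances from B: A:2, C:1, D:1, E:1, F:1, G:3, H:1. Sum = 10.
n = 8, so closeness = 7/10.

7/10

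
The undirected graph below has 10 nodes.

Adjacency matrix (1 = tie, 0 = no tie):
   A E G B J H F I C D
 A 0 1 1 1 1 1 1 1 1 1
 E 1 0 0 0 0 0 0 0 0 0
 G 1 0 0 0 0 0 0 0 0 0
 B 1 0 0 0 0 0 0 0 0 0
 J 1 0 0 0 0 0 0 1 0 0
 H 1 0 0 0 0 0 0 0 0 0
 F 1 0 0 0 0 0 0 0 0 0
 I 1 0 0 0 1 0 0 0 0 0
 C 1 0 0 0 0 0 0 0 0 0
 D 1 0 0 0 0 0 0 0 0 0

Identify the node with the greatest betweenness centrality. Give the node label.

Unnormalized betweenness of each node: A:35, B:0, C:0, D:0, E:0, F:0, G:0, H:0, I:0, J:0.
A has the largest value, 35, making it the main broker — the node through which the most shortest paths run.

A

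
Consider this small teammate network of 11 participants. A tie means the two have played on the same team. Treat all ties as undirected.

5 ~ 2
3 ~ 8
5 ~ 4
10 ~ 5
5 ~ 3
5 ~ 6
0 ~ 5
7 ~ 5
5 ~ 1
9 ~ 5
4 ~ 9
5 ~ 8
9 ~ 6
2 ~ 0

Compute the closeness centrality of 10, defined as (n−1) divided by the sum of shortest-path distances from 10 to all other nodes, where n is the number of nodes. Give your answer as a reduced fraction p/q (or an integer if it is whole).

10/19

Distances from 10: 0:2, 1:2, 2:2, 3:2, 4:2, 5:1, 6:2, 7:2, 8:2, 9:2. Sum = 19.
n = 11, so closeness = 10/19.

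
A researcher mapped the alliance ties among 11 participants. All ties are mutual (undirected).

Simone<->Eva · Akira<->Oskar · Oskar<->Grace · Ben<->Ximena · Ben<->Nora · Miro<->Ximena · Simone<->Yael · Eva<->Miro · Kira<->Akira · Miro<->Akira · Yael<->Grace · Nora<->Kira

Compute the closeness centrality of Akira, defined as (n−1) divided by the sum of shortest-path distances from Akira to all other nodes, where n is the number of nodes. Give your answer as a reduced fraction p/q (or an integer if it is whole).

Distances from Akira: Ben:3, Eva:2, Grace:2, Kira:1, Miro:1, Nora:2, Oskar:1, Simone:3, Ximena:2, Yael:3. Sum = 20.
n = 11, so closeness = 10/20 = 1/2.

1/2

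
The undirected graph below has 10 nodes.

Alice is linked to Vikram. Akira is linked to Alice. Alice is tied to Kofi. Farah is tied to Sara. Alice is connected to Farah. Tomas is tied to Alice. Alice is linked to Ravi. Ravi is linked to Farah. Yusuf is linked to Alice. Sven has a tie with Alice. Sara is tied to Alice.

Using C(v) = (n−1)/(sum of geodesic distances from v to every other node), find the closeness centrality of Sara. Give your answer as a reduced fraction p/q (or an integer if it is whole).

Distances from Sara: Akira:2, Alice:1, Farah:1, Kofi:2, Ravi:2, Sven:2, Tomas:2, Vikram:2, Yusuf:2. Sum = 16.
n = 10, so closeness = 9/16.

9/16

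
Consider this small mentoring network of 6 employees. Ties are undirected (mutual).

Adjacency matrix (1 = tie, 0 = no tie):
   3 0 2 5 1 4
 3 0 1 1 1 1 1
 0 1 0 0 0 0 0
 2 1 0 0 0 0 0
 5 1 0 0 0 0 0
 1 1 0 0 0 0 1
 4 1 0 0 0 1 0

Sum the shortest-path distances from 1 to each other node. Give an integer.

Distances from 1: 0:2, 2:2, 3:1, 4:1, 5:2.
Sum = 2 + 2 + 1 + 1 + 2 = 8.

8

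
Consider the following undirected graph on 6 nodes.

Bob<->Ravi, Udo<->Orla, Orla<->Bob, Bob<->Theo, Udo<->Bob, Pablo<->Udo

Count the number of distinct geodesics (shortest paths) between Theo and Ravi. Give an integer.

The shortest distance is 2, and the only length-2 path is Theo–Bob–Ravi. So there is exactly 1 shortest path.

1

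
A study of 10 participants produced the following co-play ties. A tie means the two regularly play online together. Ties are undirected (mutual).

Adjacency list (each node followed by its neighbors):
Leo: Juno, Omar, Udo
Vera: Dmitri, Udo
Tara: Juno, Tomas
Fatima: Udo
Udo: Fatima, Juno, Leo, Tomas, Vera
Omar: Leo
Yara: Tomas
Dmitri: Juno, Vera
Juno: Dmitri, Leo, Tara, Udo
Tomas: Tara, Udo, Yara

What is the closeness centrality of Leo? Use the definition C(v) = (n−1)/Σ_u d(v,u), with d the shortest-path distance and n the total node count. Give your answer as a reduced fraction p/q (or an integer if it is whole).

9/16

Distances from Leo: Dmitri:2, Fatima:2, Juno:1, Omar:1, Tara:2, Tomas:2, Udo:1, Vera:2, Yara:3. Sum = 16.
n = 10, so closeness = 9/16.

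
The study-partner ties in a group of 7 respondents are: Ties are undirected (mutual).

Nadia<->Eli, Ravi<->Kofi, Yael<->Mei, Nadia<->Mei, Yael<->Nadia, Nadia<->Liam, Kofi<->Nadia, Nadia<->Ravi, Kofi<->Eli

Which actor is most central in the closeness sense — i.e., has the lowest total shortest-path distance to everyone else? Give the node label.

Nadia

Farness (sum of distances to all others) for each node — Eli:10, Kofi:9, Liam:11, Mei:10, Nadia:6, Ravi:10, Yael:10.
The smallest farness is 6, for Nadia, so Nadia has the highest closeness.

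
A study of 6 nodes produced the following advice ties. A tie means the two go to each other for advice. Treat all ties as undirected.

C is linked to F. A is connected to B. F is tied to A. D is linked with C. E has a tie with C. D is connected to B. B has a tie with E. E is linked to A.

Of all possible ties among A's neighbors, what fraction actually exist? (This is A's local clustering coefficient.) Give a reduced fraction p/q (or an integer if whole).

1/3

A's neighbors: B, E, and F (k = 3).
Possible neighbor pairs: C(3,2) = 3. Edges among them: B–E → e = 1.
Clustering(A) = 1/3.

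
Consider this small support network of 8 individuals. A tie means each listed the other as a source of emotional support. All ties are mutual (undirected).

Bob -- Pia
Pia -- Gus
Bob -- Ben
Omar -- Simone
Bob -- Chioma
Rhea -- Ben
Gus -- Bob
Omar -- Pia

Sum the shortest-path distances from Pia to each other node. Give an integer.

Distances from Pia: Ben:2, Bob:1, Chioma:2, Gus:1, Omar:1, Rhea:3, Simone:2.
Sum = 2 + 1 + 2 + 1 + 1 + 3 + 2 = 12.

12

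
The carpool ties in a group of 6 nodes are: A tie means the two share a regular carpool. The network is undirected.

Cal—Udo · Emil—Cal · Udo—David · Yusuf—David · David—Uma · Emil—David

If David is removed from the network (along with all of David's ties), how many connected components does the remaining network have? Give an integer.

3

Without David, the remaining ties split the others into: {Cal, Emil, Udo}; {Yusuf}; {Uma}.
That's 3 separate components.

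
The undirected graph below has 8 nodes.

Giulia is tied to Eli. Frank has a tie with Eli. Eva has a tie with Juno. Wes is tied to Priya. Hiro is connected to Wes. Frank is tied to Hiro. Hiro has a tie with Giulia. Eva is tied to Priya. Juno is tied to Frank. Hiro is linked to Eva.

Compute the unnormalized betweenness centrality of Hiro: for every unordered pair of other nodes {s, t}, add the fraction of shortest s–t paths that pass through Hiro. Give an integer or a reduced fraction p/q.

Pairs whose geodesics pass through Hiro — Eli–Wes: 2/2; Eli–Priya: 4/5; Eli–Eva: 2/3; Giulia–Wes: 1; Giulia–Priya: 2/2; Giulia–Eva: 1; Giulia–Juno: 2/3; Giulia–Frank: 1/2; Wes–Eva: 1/2; Wes–Juno: 2/3; Wes–Frank: 1; Priya–Frank: 2/3; Eva–Frank: 1/2.
All other pairs contribute 0.
Summing the contributions gives betweenness(Hiro) = 299/30.

299/30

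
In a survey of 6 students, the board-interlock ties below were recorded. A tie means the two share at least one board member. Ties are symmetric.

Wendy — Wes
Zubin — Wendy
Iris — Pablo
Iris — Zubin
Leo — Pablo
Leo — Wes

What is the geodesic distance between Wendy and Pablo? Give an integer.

One shortest route is Wendy – Wes – Leo – Pablo, which uses 3 edges, and at distance 2 from Wendy we only reach {Iris, Leo}, which does not include Pablo. So d(Wendy,Pablo) = 3.

3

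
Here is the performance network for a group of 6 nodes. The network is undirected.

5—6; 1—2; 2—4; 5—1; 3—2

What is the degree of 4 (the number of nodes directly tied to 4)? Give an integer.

1

4 is directly tied to 2. That is 1 neighbor, so the degree of 4 is 1.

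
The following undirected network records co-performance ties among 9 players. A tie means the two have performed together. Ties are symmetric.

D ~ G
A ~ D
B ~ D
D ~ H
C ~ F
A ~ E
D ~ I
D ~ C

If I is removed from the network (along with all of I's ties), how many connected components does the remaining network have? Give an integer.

1

I's neighbors (D) remain reachable from one another through other ties, so the rest of the network stays in one piece.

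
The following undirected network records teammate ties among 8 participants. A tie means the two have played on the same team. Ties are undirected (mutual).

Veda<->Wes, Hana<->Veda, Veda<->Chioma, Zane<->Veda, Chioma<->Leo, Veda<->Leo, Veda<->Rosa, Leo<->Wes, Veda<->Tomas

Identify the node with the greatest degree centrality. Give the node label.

Veda

Degrees — Chioma:2, Hana:1, Leo:3, Rosa:1, Tomas:1, Veda:7, Wes:2, Zane:1.
The maximum is 7, attained only by Veda.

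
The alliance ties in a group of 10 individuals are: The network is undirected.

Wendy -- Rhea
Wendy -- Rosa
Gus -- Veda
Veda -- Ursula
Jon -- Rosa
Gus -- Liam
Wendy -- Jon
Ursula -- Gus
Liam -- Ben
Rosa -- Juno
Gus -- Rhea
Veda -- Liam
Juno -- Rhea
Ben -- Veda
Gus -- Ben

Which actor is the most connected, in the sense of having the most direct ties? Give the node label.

Degrees — Ben:3, Gus:5, Jon:2, Juno:2, Liam:3, Rhea:3, Rosa:3, Ursula:2, Veda:4, Wendy:3.
The maximum is 5, attained only by Gus.

Gus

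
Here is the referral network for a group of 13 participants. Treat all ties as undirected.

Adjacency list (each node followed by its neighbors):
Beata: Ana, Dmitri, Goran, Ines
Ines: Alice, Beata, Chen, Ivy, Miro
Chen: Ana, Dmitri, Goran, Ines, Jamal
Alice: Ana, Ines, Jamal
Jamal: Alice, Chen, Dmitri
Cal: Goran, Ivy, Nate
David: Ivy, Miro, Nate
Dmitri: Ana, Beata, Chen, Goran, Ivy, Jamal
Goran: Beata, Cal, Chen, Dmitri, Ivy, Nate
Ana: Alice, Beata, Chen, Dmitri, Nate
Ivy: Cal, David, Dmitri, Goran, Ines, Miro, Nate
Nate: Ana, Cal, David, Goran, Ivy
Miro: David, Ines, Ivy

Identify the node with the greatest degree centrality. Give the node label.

Degrees — Alice:3, Ana:5, Beata:4, Cal:3, Chen:5, David:3, Dmitri:6, Goran:6, Ines:5, Ivy:7, Jamal:3, Miro:3, Nate:5.
The maximum is 7, attained only by Ivy.

Ivy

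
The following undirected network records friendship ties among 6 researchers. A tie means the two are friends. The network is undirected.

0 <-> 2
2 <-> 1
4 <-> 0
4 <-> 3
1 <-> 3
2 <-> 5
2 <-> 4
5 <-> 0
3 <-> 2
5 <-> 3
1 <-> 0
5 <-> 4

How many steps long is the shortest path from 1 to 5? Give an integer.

One shortest route is 1 – 0 – 5, which uses 2 edges, and 1 and 5 are not directly tied, so nothing shorter exists. So d(1,5) = 2.

2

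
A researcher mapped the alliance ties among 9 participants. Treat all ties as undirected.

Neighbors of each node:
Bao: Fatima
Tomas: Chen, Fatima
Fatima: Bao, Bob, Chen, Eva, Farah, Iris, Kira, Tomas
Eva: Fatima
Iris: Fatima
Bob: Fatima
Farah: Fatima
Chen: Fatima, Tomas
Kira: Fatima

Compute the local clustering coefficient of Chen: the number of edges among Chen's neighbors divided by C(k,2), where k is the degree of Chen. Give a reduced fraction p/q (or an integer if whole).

1

Chen's neighbors: Fatima and Tomas (k = 2).
Possible neighbor pairs: C(2,2) = 1. Edges among them: Fatima–Tomas → e = 1.
Clustering(Chen) = 1/1.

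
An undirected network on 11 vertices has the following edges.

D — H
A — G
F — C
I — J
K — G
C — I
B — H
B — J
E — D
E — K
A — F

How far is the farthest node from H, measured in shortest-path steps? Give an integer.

Distances from H: A:5, B:1, C:4, D:1, E:2, F:5, G:4, I:3, J:2, K:3.
The largest is 5 (to F and A), so the eccentricity of H is 5.

5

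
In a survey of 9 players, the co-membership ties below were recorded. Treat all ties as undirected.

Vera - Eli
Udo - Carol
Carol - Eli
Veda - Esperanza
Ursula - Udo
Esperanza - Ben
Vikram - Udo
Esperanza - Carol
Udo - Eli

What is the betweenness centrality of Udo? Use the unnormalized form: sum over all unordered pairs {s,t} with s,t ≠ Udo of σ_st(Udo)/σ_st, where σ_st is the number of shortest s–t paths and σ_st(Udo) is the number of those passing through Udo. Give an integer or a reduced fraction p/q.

13

Pairs whose geodesics pass through Udo — Eli–Ursula: 1; Eli–Vikram: 1; Carol–Ursula: 1; Carol–Vikram: 1; Veda–Ursula: 1; Veda–Vikram: 1; Esperanza–Ursula: 1; Esperanza–Vikram: 1; Vera–Ursula: 1; Vera–Vikram: 1; Ben–Ursula: 1; Ben–Vikram: 1; Ursula–Vikram: 1.
All other pairs contribute 0.
Summing the contributions gives betweenness(Udo) = 13.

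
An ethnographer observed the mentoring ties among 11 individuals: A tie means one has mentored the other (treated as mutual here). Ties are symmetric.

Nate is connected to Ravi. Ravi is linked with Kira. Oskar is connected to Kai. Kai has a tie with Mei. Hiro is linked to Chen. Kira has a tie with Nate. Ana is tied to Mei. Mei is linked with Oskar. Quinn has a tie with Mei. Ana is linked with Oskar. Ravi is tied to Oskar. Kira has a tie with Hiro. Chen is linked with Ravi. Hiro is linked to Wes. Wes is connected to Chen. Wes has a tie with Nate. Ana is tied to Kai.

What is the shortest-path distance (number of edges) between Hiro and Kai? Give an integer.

One shortest route is Hiro – Kira – Ravi – Oskar – Kai, which uses 4 edges, and at distance 3 from Hiro we only reach {Oskar}, which does not include Kai. So d(Hiro,Kai) = 4.

4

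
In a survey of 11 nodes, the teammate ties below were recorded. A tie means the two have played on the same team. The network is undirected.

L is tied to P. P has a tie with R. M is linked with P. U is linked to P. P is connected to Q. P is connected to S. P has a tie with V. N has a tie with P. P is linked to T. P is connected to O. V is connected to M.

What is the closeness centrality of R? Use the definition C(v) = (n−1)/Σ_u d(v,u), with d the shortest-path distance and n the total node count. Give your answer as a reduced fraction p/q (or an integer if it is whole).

10/19

Distances from R: L:2, M:2, N:2, O:2, P:1, Q:2, S:2, T:2, U:2, V:2. Sum = 19.
n = 11, so closeness = 10/19.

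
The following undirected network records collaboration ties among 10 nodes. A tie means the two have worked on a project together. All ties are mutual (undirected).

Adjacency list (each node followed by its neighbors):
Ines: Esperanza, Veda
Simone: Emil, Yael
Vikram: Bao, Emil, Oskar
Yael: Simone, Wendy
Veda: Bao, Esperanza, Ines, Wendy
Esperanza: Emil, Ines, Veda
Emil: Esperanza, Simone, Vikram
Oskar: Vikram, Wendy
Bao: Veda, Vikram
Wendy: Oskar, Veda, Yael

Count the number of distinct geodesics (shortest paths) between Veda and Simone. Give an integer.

2

The shortest distance is 3. The length-3 paths are: Veda–Esperanza–Emil–Simone; Veda–Wendy–Yael–Simone.
That gives 2 distinct shortest paths.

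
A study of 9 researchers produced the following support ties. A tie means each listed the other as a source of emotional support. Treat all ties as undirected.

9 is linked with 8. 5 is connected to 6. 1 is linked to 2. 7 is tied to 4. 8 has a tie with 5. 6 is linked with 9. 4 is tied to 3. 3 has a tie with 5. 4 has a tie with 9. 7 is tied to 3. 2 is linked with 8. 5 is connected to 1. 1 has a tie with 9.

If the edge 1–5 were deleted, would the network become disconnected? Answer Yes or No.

Even without that edge, 1 still reaches 5 via 1 – 9 – 6 – 5, so the network stays connected. Not a bridge.

No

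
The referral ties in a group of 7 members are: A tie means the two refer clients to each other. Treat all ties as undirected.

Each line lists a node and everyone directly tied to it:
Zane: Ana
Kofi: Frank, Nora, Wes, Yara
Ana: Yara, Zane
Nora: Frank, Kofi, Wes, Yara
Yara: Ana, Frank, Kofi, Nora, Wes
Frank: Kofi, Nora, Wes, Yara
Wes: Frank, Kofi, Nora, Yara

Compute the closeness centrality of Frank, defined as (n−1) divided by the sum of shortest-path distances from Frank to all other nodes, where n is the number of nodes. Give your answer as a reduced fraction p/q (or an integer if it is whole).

Distances from Frank: Ana:2, Kofi:1, Nora:1, Wes:1, Yara:1, Zane:3. Sum = 9.
n = 7, so closeness = 6/9 = 2/3.

2/3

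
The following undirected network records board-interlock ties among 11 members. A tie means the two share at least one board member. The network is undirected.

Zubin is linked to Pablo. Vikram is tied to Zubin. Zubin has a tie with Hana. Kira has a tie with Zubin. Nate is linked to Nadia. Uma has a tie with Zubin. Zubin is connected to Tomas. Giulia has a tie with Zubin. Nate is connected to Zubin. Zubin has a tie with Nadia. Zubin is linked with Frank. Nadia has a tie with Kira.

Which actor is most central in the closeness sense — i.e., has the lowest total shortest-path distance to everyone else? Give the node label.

Zubin

Farness (sum of distances to all others) for each node — Frank:19, Giulia:19, Hana:19, Kira:18, Nadia:17, Nate:18, Pablo:19, Tomas:19, Uma:19, Vikram:19, Zubin:10.
The smallest farness is 10, for Zubin, so Zubin has the highest closeness.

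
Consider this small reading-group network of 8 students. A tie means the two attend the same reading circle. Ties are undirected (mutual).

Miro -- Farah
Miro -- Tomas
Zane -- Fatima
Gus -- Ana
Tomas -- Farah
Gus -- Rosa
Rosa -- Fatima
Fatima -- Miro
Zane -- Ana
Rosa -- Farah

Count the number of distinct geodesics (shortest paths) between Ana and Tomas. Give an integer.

2

The shortest distance is 4. The length-4 paths are: Ana–Zane–Fatima–Miro–Tomas; Ana–Gus–Rosa–Farah–Tomas.
That gives 2 distinct shortest paths.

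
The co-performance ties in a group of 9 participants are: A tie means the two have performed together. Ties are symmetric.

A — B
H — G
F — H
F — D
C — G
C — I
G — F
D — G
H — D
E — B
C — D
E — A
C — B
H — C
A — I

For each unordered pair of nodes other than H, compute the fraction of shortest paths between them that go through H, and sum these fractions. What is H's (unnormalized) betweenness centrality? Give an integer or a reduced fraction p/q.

Pairs whose geodesics pass through H — C–F: 1/3; F–A: 2/6; F–B: 1/3; F–E: 1/3; F–I: 1/3.
All other pairs contribute 0.
Summing the contributions gives betweenness(H) = 5/3.

5/3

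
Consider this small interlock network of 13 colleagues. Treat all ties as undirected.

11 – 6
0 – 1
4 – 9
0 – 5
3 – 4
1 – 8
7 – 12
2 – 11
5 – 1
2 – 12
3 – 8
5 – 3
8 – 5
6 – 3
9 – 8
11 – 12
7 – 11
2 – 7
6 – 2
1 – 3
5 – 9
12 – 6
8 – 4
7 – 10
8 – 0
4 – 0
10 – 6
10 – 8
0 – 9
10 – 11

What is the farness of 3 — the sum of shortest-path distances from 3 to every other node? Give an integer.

Distances from 3: 0:2, 1:1, 2:2, 4:1, 5:1, 6:1, 7:3, 8:1, 9:2, 10:2, 11:2, 12:2.
Sum = 2 + 1 + 2 + 1 + 1 + 1 + 3 + 1 + 2 + 2 + 2 + 2 = 20.

20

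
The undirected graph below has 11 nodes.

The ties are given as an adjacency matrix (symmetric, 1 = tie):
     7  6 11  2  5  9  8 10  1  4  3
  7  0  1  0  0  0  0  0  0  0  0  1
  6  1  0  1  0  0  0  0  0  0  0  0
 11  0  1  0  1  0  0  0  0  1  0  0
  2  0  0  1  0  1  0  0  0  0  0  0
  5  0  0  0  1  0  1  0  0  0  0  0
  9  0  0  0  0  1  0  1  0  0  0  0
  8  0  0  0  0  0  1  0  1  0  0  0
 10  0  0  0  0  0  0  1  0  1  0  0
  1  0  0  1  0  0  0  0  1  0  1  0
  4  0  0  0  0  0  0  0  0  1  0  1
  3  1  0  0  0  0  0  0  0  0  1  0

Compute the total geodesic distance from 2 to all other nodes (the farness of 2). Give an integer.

Distances from 2: 1:2, 3:4, 4:3, 5:1, 6:2, 7:3, 8:3, 9:2, 10:3, 11:1.
Sum = 2 + 4 + 3 + 1 + 2 + 3 + 3 + 2 + 3 + 1 = 24.

24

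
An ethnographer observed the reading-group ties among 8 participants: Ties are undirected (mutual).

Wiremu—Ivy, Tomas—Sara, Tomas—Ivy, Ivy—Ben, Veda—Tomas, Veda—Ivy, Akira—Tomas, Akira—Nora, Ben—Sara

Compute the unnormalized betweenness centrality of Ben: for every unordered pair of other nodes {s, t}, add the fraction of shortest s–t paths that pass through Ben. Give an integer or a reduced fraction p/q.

1

Pairs whose geodesics pass through Ben — Wiremu–Sara: 1/2; Ivy–Sara: 1/2.
All other pairs contribute 0.
Summing the contributions gives betweenness(Ben) = 1.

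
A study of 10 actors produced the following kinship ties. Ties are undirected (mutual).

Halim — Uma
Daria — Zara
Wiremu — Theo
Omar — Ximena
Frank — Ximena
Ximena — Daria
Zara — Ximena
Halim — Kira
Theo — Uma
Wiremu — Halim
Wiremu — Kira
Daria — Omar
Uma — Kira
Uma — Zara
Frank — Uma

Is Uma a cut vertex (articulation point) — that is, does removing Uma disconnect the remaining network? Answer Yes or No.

Removing Uma leaves {Daria, Frank, Omar, Ximena, and Zara} with no path to {Halim, Kira, Theo, and Wiremu}, so the network splits into 2 components. Uma is a cut vertex.

Yes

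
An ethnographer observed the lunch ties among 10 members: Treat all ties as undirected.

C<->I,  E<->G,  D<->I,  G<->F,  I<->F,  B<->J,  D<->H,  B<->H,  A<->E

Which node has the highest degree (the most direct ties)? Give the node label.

I

Degrees — A:1, B:2, C:1, D:2, E:2, F:2, G:2, H:2, I:3, J:1.
The maximum is 3, attained only by I.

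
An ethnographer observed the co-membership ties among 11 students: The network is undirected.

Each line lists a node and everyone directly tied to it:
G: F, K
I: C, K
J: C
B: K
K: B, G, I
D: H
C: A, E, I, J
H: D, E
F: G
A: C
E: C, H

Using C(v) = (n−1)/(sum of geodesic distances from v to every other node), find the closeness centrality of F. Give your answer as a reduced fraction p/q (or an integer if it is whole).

Distances from F: A:5, B:3, C:4, D:7, E:5, G:1, H:6, I:3, J:5, K:2. Sum = 41.
n = 11, so closeness = 10/41.

10/41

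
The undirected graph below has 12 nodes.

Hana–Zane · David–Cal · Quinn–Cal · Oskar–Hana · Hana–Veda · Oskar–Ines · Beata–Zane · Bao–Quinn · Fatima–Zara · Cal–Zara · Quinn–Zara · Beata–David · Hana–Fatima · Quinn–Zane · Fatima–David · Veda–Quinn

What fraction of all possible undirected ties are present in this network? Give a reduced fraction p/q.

There are 16 edges and 12 nodes, so the maximum possible is C(12,2) = 66.
Density = 16/66 = 8/33.

8/33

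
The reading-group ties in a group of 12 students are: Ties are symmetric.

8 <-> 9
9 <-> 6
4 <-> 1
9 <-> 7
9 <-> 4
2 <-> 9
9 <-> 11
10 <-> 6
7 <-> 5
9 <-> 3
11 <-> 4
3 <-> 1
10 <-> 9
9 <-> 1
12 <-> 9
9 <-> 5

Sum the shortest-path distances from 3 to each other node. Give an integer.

Distances from 3: 1:1, 2:2, 4:2, 5:2, 6:2, 7:2, 8:2, 9:1, 10:2, 11:2, 12:2.
Sum = 1 + 2 + 2 + 2 + 2 + 2 + 2 + 1 + 2 + 2 + 2 = 20.

20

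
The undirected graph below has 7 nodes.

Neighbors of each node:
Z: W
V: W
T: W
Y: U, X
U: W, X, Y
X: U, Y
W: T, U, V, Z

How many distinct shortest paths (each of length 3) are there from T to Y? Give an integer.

The shortest distance is 3, and the only length-3 path is T–W–U–Y. So there is exactly 1 shortest path.

1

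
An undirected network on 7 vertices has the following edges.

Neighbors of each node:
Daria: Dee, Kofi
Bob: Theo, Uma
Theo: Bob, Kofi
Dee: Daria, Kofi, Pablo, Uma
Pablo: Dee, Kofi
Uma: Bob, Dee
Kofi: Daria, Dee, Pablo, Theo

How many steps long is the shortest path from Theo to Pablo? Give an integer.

One shortest route is Theo – Kofi – Pablo, which uses 2 edges, and Theo and Pablo are not directly tied, so nothing shorter exists. So d(Theo,Pablo) = 2.

2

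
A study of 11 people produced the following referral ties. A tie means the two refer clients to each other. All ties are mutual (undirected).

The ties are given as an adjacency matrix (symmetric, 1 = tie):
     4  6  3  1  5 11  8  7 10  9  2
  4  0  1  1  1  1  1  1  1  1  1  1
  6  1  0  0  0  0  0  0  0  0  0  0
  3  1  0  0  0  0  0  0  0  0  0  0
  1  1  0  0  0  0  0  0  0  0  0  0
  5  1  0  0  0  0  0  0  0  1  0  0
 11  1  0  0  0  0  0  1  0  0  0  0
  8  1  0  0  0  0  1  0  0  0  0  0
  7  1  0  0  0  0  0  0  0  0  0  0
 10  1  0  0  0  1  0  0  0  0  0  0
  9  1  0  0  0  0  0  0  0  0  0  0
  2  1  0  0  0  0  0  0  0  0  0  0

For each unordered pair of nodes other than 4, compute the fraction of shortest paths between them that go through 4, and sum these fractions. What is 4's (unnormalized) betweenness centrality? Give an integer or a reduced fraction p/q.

43

Pairs whose geodesics pass through 4 — 6–3: 1; 6–1: 1; 6–5: 1; 6–11: 1; 6–8: 1; 6–7: 1; 6–10: 1; 6–9: 1; 6–2: 1; 3–1: 1; 3–5: 1; 3–11: 1; 3–8: 1; 3–7: 1 … (+29 more pairs).
All other pairs contribute 0.
Summing the contributions gives betweenness(4) = 43.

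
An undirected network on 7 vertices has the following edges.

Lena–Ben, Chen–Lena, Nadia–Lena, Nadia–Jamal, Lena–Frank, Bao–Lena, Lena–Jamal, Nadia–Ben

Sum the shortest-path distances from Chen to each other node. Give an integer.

11

Distances from Chen: Bao:2, Ben:2, Frank:2, Jamal:2, Lena:1, Nadia:2.
Sum = 2 + 2 + 2 + 2 + 1 + 2 = 11.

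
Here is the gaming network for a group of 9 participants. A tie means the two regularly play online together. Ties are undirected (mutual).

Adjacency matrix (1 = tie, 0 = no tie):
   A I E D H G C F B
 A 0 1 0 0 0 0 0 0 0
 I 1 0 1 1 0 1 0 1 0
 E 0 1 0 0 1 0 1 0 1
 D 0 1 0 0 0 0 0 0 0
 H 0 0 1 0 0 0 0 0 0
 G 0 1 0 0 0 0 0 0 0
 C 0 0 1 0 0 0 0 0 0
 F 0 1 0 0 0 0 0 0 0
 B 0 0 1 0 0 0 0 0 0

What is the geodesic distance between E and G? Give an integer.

One shortest route is E – I – G, which uses 2 edges, and E and G are not directly tied, so nothing shorter exists. So d(E,G) = 2.

2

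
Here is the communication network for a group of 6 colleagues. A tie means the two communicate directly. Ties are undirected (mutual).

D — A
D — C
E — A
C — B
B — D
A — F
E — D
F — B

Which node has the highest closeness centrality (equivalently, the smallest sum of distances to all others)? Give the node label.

Farness (sum of distances to all others) for each node — A:7, B:7, C:8, D:6, E:8, F:8.
The smallest farness is 6, for D, so D has the highest closeness.

D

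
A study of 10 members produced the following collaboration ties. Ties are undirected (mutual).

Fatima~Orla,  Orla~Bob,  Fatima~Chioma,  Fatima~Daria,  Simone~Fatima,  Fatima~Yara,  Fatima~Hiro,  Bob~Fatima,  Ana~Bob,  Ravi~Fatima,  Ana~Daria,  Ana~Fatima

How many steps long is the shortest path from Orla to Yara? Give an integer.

2

One shortest route is Orla – Fatima – Yara, which uses 2 edges, and Orla and Yara are not directly tied, so nothing shorter exists. So d(Orla,Yara) = 2.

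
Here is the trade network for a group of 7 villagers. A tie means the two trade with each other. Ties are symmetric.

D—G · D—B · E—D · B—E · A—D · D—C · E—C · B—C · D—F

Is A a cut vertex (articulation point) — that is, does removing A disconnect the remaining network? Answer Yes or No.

No

Even without A, every remaining node can still reach every other (the residual graph is connected), so A is not a cut vertex.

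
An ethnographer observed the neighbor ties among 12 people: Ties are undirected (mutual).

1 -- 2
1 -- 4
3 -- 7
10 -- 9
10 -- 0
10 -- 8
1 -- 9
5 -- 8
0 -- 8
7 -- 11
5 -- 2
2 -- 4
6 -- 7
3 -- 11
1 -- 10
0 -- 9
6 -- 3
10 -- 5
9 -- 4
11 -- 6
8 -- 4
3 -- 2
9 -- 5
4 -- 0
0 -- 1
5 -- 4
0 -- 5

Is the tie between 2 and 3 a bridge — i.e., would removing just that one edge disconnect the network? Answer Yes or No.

Without the 2–3 edge there is no alternate route between 2 and 3, so the network disconnects. It is a bridge.

Yes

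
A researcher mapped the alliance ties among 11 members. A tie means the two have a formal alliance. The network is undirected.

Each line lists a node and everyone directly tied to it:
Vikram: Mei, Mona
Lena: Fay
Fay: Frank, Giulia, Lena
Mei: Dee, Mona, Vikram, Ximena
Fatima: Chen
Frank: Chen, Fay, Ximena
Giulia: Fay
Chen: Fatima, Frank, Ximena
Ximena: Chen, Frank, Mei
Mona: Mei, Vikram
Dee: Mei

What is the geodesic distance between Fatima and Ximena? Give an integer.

2

One shortest route is Fatima – Chen – Ximena, which uses 2 edges, and Fatima and Ximena are not directly tied, so nothing shorter exists. So d(Fatima,Ximena) = 2.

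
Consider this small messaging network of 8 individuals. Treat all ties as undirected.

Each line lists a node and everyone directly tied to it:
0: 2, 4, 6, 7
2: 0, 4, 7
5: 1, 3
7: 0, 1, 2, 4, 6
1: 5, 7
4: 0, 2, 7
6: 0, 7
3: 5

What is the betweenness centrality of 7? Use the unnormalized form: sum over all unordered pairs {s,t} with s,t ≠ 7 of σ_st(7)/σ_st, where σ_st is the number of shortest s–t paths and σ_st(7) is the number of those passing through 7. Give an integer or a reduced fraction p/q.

Pairs whose geodesics pass through 7 — 0–1: 1; 0–5: 1; 0–3: 1; 2–6: 1/2; 2–1: 1; 2–5: 1; 2–3: 1; 6–4: 1/2; 6–1: 1; 6–5: 1; 6–3: 1; 4–1: 1; 4–5: 1; 4–3: 1.
All other pairs contribute 0.
Summing the contributions gives betweenness(7) = 13.

13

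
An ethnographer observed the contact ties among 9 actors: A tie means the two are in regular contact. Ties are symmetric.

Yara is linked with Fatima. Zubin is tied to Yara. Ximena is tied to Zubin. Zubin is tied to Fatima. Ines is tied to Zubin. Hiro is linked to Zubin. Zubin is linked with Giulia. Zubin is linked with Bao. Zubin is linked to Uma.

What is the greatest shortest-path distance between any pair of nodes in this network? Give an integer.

2

Eccentricity of each node (its greatest distance to any other): Bao:2, Fatima:2, Giulia:2, Hiro:2, Ines:2, Uma:2, Ximena:2, Yara:2, Zubin:1.
The maximum eccentricity is 2, realized for instance by the pair Ines–Fatima via Ines – Zubin – Fatima. So the diameter is 2.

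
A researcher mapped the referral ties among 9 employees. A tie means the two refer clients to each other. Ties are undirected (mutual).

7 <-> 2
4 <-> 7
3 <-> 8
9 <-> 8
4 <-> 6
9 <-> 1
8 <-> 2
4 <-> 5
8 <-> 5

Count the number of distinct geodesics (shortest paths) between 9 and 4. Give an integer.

1

The shortest distance is 3, and the only length-3 path is 9–8–5–4. So there is exactly 1 shortest path.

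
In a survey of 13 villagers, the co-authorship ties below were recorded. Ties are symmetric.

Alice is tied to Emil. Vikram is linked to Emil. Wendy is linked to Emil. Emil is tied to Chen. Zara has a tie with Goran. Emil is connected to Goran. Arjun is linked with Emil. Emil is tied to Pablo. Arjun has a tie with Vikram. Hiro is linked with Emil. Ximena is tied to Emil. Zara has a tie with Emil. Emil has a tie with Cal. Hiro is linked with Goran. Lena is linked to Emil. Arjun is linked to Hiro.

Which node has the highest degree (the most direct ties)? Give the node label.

Degrees — Alice:1, Arjun:3, Cal:1, Chen:1, Emil:12, Goran:3, Hiro:3, Lena:1, Pablo:1, Vikram:2, Wendy:1, Ximena:1, Zara:2.
The maximum is 12, attained only by Emil.

Emil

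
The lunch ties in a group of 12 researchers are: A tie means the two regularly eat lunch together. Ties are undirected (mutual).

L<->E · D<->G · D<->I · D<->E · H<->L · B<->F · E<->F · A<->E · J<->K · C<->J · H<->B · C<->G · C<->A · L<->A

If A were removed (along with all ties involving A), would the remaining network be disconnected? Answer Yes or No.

Even without A, every remaining node can still reach every other (the residual graph is connected), so A is not a cut vertex.

No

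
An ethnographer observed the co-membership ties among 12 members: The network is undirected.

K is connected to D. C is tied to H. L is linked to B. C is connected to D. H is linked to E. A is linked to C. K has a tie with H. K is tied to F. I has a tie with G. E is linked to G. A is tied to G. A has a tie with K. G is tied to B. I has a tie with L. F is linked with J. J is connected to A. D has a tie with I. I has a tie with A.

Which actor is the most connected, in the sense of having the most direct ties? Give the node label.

Degrees — A:5, B:2, C:3, D:3, E:2, F:2, G:4, H:3, I:4, J:2, K:4, L:2.
The maximum is 5, attained only by A.

A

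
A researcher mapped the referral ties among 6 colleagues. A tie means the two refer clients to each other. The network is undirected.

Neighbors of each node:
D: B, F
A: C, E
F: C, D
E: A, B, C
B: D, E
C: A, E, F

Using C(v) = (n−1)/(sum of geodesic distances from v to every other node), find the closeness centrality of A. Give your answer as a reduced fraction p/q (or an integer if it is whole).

5/9

Distances from A: B:2, C:1, D:3, E:1, F:2. Sum = 9.
n = 6, so closeness = 5/9.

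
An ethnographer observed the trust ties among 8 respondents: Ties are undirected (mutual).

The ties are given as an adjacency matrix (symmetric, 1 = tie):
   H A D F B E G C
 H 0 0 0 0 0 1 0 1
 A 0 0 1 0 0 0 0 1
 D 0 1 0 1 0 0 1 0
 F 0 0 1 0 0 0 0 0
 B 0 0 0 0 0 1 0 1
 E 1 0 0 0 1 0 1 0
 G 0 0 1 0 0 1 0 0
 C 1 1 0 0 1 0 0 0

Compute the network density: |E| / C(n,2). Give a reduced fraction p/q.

There are 9 edges and 8 nodes, so the maximum possible is C(8,2) = 28.
Density = 9/28.

9/28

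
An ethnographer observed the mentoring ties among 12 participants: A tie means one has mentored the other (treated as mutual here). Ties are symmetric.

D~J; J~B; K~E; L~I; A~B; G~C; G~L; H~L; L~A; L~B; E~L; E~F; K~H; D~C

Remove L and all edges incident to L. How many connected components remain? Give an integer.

3

Without L, the remaining ties split the others into: {E, F, H, K}; {A, B, C, D, G, J}; {I}.
That's 3 separate components.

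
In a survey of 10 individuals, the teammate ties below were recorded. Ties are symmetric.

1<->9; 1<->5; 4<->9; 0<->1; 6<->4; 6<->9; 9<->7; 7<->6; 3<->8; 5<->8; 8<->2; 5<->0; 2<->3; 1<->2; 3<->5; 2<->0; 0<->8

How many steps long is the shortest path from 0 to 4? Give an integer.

One shortest route is 0 – 1 – 9 – 4, which uses 3 edges, and at distance 2 from 0 we only reach {3, 9}, which does not include 4. So d(0,4) = 3.

3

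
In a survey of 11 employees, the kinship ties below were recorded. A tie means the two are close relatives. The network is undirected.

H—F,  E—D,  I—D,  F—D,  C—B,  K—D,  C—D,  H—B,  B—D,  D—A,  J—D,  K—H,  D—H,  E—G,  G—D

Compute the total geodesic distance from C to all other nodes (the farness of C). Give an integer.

18

Distances from C: A:2, B:1, D:1, E:2, F:2, G:2, H:2, I:2, J:2, K:2.
Sum = 2 + 1 + 1 + 2 + 2 + 2 + 2 + 2 + 2 + 2 = 18.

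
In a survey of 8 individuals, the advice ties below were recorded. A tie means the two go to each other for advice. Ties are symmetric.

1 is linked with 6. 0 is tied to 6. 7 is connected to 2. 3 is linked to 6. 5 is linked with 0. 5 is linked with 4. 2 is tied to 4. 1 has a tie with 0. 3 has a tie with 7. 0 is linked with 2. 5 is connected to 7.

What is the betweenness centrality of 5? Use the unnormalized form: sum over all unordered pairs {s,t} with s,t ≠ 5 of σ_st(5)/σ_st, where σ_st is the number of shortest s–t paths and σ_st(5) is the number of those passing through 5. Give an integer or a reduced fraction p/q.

Pairs whose geodesics pass through 5 — 7–4: 1/2; 7–0: 1/2; 7–1: 1/3; 4–0: 1/2; 4–1: 1/2; 4–6: 1/2; 4–3: 1/2.
All other pairs contribute 0.
Summing the contributions gives betweenness(5) = 10/3.

10/3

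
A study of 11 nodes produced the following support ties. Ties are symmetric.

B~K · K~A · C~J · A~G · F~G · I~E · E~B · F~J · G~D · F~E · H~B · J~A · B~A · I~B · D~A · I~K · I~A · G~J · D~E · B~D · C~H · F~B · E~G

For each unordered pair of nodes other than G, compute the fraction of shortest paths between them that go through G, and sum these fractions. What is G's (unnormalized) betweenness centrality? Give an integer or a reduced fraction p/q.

31/12

Pairs whose geodesics pass through G — D–J: 1/2; D–F: 1/3; D–C: 1/3; E–J: 1/2; E–A: 1/4; E–C: 1/3; F–A: 1/3.
All other pairs contribute 0.
Summing the contributions gives betweenness(G) = 31/12.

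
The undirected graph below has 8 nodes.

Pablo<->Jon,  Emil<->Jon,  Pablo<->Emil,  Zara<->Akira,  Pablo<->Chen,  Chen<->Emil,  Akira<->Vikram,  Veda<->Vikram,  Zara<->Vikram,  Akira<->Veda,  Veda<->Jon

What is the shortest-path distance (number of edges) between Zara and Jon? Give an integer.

One shortest route is Zara – Akira – Veda – Jon, which uses 3 edges, and at distance 2 from Zara we only reach {Veda}, which does not include Jon. So d(Zara,Jon) = 3.

3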